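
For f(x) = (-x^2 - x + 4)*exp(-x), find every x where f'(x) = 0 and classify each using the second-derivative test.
f'(x) = (x^2 - x - 5)*exp(-x)

Solve f'(x) = 0:
  f'(x) = (x^2 - x - 5)·exp(-x) and exp(-x) > 0 for every x, so f'(x) = 0 ⇔ x^2 - x - 5 = 0.
  x^2 - x - 5 = 0 has no rational roots; quadratic formula: x = (1 ± √21)/2.
  ⇒ x = 1/2 - sqrt(21)/2 ≈ -1.7913, 1/2 + sqrt(21)/2 ≈ 2.7913

f''(x) = (-x^2 + 3*x + 4)*exp(-x)
Second-derivative test at each critical point:
  f''(-1.7913) = -27.4825 < 0 → local maximum
  f''(2.7913) = 0.2811 > 0 → local minimum

Critical points: x = 1/2 - sqrt(21)/2 ≈ -1.7913 (local maximum); x = 1/2 + sqrt(21)/2 ≈ 2.7913 (local minimum)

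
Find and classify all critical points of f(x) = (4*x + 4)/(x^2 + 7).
f'(x) = 4*(x^2 - 2*x*(x + 1) + 7)/(x^2 + 7)^2

Solve f'(x) = 0:
  f'(x) = -4*(x^2 + 2*x - 7)/(x^2 + 7)^2; the denominator is positive wherever f is defined, so f'(x) = 0 ⇔ -4*x^2 - 8*x + 28 = 0.
  Factor: -4*x^2 - 8*x + 28 = -4*(x^2 + 2*x - 7); x^2 + 2*x - 7 = 0 has no rational roots; quadratic formula: x = (-2 ± √32)/2.
  ⇒ x = -2*sqrt(2) - 1 ≈ -3.8284, -1 + 2*sqrt(2) ≈ 1.8284

f''(x) = 8*(4*x^2*(x + 1) - (3*x + 1)*(x^2 + 7))/(x^2 + 7)^3
Second-derivative test at each critical point:
  f''(-3.8284) = 0.0482 > 0 → local minimum
  f''(1.8284) = -0.2115 < 0 → local maximum

Critical points: x = -2*sqrt(2) - 1 ≈ -3.8284 (local minimum); x = -1 + 2*sqrt(2) ≈ 1.8284 (local maximum)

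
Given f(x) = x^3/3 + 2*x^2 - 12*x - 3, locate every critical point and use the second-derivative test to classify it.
f'(x) = x^2 + 4*x - 12

Solve f'(x) = 0:
  Factor: x^2 + 4*x - 12 = (x - 2)*(x + 6) = 0.
  ⇒ x = -6, 2

f''(x) = 2*x + 4
Second-derivative test at each critical point:
  f''(-6) = -8 < 0 → local maximum
  f''(2) = 8 > 0 → local minimum

Critical points: x = -6 (local maximum); x = 2 (local minimum)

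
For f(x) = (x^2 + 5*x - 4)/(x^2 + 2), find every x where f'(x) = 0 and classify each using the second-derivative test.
f'(x) = (-5*x^2 + 12*x + 10)/(x^4 + 4*x^2 + 4)

Solve f'(x) = 0:
  f'(x) = -(5*x^2 - 12*x - 10)/(x^2 + 2)^2; the denominator is positive wherever f is defined, so f'(x) = 0 ⇔ -5*x^2 + 12*x + 10 = 0.
  5*x^2 - 12*x - 10 = 0 has no rational roots; quadratic formula: x = (12 ± √344)/10.
  ⇒ x = 6/5 - sqrt(86)/5 ≈ -0.6547, 6/5 + sqrt(86)/5 ≈ 3.0547

f''(x) = 2*(5*x^3 - 18*x^2 - 30*x + 12)/(x^6 + 6*x^4 + 12*x^2 + 8)
Second-derivative test at each critical point:
  f''(-0.6547) = 3.1444 > 0 → local minimum
  f''(3.0547) = -0.1444 < 0 → local maximum

Critical points: x = 6/5 - sqrt(86)/5 ≈ -0.6547 (local minimum); x = 6/5 + sqrt(86)/5 ≈ 3.0547 (local maximum)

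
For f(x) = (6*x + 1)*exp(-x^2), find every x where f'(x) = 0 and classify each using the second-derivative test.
f'(x) = 2*(-x*(6*x + 1) + 3)*exp(-x^2)

Solve f'(x) = 0:
  f'(x) = (-12*x^2 - 2*x + 6)·exp(-x^2) and exp(-x^2) > 0 for every x, so f'(x) = 0 ⇔ -12*x^2 - 2*x + 6 = 0.
  Factor: -12*x^2 - 2*x + 6 = -2*(6*x^2 + x - 3); 6*x^2 + x - 3 = 0 has no rational roots; quadratic formula: x = (-1 ± √73)/12.
  ⇒ x = -sqrt(73)/12 - 1/12 ≈ -0.7953, -1/12 + sqrt(73)/12 ≈ 0.6287

f''(x) = 2*(2*x^2*(6*x + 1) - 18*x - 1)*exp(-x^2)
Second-derivative test at each critical point:
  f''(-0.7953) = 9.0777 > 0 → local minimum
  f''(0.6287) = -11.5093 < 0 → local maximum

Critical points: x = -sqrt(73)/12 - 1/12 ≈ -0.7953 (local minimum); x = -1/12 + sqrt(73)/12 ≈ 0.6287 (local maximum)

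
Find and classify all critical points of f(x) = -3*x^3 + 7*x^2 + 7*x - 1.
f'(x) = -9*x^2 + 14*x + 7

Solve f'(x) = 0:
  9*x^2 - 14*x - 7 = 0 has no rational roots; quadratic formula: x = (14 ± √448)/18.
  ⇒ x = 7/9 - 4*sqrt(7)/9 ≈ -0.3981, 7/9 + 4*sqrt(7)/9 ≈ 1.9537

f''(x) = 14 - 18*x
Second-derivative test at each critical point:
  f''(-0.3981) = 21.1660 > 0 → local minimum
  f''(1.9537) = -21.1660 < 0 → local maximum

Critical points: x = 7/9 - 4*sqrt(7)/9 ≈ -0.3981 (local minimum); x = 7/9 + 4*sqrt(7)/9 ≈ 1.9537 (local maximum)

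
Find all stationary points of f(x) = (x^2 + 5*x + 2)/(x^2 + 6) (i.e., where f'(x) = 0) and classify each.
f'(x) = (-5*x^2 + 8*x + 30)/(x^4 + 12*x^2 + 36)

Solve f'(x) = 0:
  f'(x) = -(5*x^2 - 8*x - 30)/(x^2 + 6)^2; the denominator is positive wherever f is defined, so f'(x) = 0 ⇔ -5*x^2 + 8*x + 30 = 0.
  5*x^2 - 8*x - 30 = 0 has no rational roots; quadratic formula: x = (8 ± √664)/10.
  ⇒ x = 4/5 - sqrt(166)/5 ≈ -1.7768, 4/5 + sqrt(166)/5 ≈ 3.3768

f''(x) = 2*(5*x^3 - 12*x^2 - 90*x + 24)/(x^6 + 18*x^4 + 108*x^2 + 216)
Second-derivative test at each critical point:
  f''(-1.7768) = 0.3073 > 0 → local minimum
  f''(3.3768) = -0.0851 < 0 → local maximum

Critical points: x = 4/5 - sqrt(166)/5 ≈ -1.7768 (local minimum); x = 4/5 + sqrt(166)/5 ≈ 3.3768 (local maximum)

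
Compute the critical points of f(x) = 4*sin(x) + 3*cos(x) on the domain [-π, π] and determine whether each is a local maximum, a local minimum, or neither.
f'(x) = -3*sin(x) + 4*cos(x)

Solve f'(x) = 0 on [-π, π]:
  f'(x) = 0 ⇔ 4*cos(x) = 3*sin(x) ⇔ tan(x) = 4/3, i.e. x = arctan(4/3) + nπ; keep the solutions lying in [-π, π].
  ⇒ x = -pi + atan(4/3) ≈ -2.2143, atan(4/3) ≈ 0.9273

f''(x) = -4*sin(x) - 3*cos(x)
Second-derivative test at each critical point:
  f''(-2.2143) = 5 > 0 → local minimum
  f''(0.9273) = -5 < 0 → local maximum

Critical points: x = -pi + atan(4/3) ≈ -2.2143 (local minimum); x = atan(4/3) ≈ 0.9273 (local maximum)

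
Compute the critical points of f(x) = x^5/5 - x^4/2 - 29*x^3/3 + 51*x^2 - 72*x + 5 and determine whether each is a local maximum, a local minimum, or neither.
f'(x) = x^4 - 2*x^3 - 29*x^2 + 102*x - 72

Solve f'(x) = 0:
  Factor: x^4 - 2*x^3 - 29*x^2 + 102*x - 72 = (x - 4)*(x - 3)*(x - 1)*(x + 6) = 0.
  ⇒ x = -6, 1, 3, 4

f''(x) = 4*x^3 - 6*x^2 - 58*x + 102
Second-derivative test at each critical point:
  f''(-6) = -630 < 0 → local maximum
  f''(1) = 42 > 0 → local minimum
  f''(3) = -18 < 0 → local maximum
  f''(4) = 30 > 0 → local minimum

Critical points: x = -6 (local maximum); x = 1 (local minimum); x = 3 (local maximum); x = 4 (local minimum)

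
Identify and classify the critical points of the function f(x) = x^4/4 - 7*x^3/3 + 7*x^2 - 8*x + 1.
f'(x) = x^3 - 7*x^2 + 14*x - 8

Solve f'(x) = 0:
  Factor: x^3 - 7*x^2 + 14*x - 8 = (x - 4)*(x - 2)*(x - 1) = 0.
  ⇒ x = 1, 2, 4

f''(x) = 3*x^2 - 14*x + 14
Second-derivative test at each critical point:
  f''(1) = 3 > 0 → local minimum
  f''(2) = -2 < 0 → local maximum
  f''(4) = 6 > 0 → local minimum

Critical points: x = 1 (local minimum); x = 2 (local maximum); x = 4 (local minimum)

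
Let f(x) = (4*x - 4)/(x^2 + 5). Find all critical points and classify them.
f'(x) = 4*(x^2 - 2*x*(x - 1) + 5)/(x^2 + 5)^2

Solve f'(x) = 0:
  f'(x) = -4*(x^2 - 2*x - 5)/(x^2 + 5)^2; the denominator is positive wherever f is defined, so f'(x) = 0 ⇔ -4*x^2 + 8*x + 20 = 0.
  Factor: -4*x^2 + 8*x + 20 = -4*(x^2 - 2*x - 5); x^2 - 2*x - 5 = 0 has no rational roots; quadratic formula: x = (2 ± √24)/2.
  ⇒ x = 1 - sqrt(6) ≈ -1.4495, 1 + sqrt(6) ≈ 3.4495

f''(x) = 8*(4*x^2*(x - 1) + (1 - 3*x)*(x^2 + 5))/(x^2 + 5)^3
Second-derivative test at each critical point:
  f''(-1.4495) = 0.3886 > 0 → local minimum
  f''(3.4495) = -0.0686 < 0 → local maximum

Critical points: x = 1 - sqrt(6) ≈ -1.4495 (local minimum); x = 1 + sqrt(6) ≈ 3.4495 (local maximum)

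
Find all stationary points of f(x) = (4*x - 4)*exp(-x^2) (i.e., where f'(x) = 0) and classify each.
f'(x) = 4*(-2*x*(x - 1) + 1)*exp(-x^2)

Solve f'(x) = 0:
  f'(x) = (-8*x^2 + 8*x + 4)·exp(-x^2) and exp(-x^2) > 0 for every x, so f'(x) = 0 ⇔ -8*x^2 + 8*x + 4 = 0.
  Factor: -8*x^2 + 8*x + 4 = -4*(2*x^2 - 2*x - 1); 2*x^2 - 2*x - 1 = 0 has no rational roots; quadratic formula: x = (2 ± √12)/4.
  ⇒ x = 1/2 - sqrt(3)/2 ≈ -0.3660, 1/2 + sqrt(3)/2 ≈ 1.3660

f''(x) = 8*(2*x^2*(x - 1) - 3*x + 1)*exp(-x^2)
Second-derivative test at each critical point:
  f''(-0.3660) = 12.1190 > 0 → local minimum
  f''(1.3660) = -2.1441 < 0 → local maximum

Critical points: x = 1/2 - sqrt(3)/2 ≈ -0.3660 (local minimum); x = 1/2 + sqrt(3)/2 ≈ 1.3660 (local maximum)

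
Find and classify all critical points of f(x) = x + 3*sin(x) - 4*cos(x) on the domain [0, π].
f'(x) = 4*sin(x) + 3*cos(x) + 1

Solve f'(x) = 0 on [0, π]:
  f'(x) = 0 ⇔ 4*sin(x) + 3*cos(x) = -1. Write the left side as R·cos(x + φ) with R = √(3² + (-4)²) = 5, cos φ = 3/5, sin φ = -4/5; then cos(x + φ) = -1/5. Solve for x and keep the solutions lying in [0, π].
  ⇒ x = atan((-4 + 6*sqrt(6))/(-8*sqrt(6) - 3)) + pi ≈ 2.6994

f''(x) = -3*sin(x) + 4*cos(x)
Second-derivative test at each critical point:
  f''(2.6994) = -4.8990 < 0 → local maximum

Critical points: x = atan((-4 + 6*sqrt(6))/(-8*sqrt(6) - 3)) + pi ≈ 2.6994 (local maximum)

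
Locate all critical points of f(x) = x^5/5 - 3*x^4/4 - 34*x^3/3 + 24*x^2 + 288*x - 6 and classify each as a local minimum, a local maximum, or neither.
f'(x) = x^4 - 3*x^3 - 34*x^2 + 48*x + 288

Solve f'(x) = 0:
  Factor: x^4 - 3*x^3 - 34*x^2 + 48*x + 288 = (x - 6)*(x - 4)*(x + 3)*(x + 4) = 0.
  ⇒ x = -4, -3, 4, 6

f''(x) = 4*x^3 - 9*x^2 - 68*x + 48
Second-derivative test at each critical point:
  f''(-4) = -80 < 0 → local maximum
  f''(-3) = 63 > 0 → local minimum
  f''(4) = -112 < 0 → local maximum
  f''(6) = 180 > 0 → local minimum

Critical points: x = -4 (local maximum); x = -3 (local minimum); x = 4 (local maximum); x = 6 (local minimum)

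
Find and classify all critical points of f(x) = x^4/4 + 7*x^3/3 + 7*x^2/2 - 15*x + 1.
f'(x) = x^3 + 7*x^2 + 7*x - 15

Solve f'(x) = 0:
  Factor: x^3 + 7*x^2 + 7*x - 15 = (x - 1)*(x + 3)*(x + 5) = 0.
  ⇒ x = -5, -3, 1

f''(x) = 3*x^2 + 14*x + 7
Second-derivative test at each critical point:
  f''(-5) = 12 > 0 → local minimum
  f''(-3) = -8 < 0 → local maximum
  f''(1) = 24 > 0 → local minimum

Critical points: x = -5 (local minimum); x = -3 (local maximum); x = 1 (local minimum)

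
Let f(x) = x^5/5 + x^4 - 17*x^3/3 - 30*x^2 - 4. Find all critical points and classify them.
f'(x) = x*(x^3 + 4*x^2 - 17*x - 60)

Solve f'(x) = 0:
  Factor: x^4 + 4*x^3 - 17*x^2 - 60*x = x*(x - 4)*(x + 3)*(x + 5) = 0.
  ⇒ x = -5, -3, 0, 4

f''(x) = 4*x^3 + 12*x^2 - 34*x - 60
Second-derivative test at each critical point:
  f''(-5) = -90 < 0 → local maximum
  f''(-3) = 42 > 0 → local minimum
  f''(0) = -60 < 0 → local maximum
  f''(4) = 252 > 0 → local minimum

Critical points: x = -5 (local maximum); x = -3 (local minimum); x = 0 (local maximum); x = 4 (local minimum)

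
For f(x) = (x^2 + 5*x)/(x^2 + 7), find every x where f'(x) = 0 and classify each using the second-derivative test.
f'(x) = (-5*x^2 + 14*x + 35)/(x^4 + 14*x^2 + 49)

Solve f'(x) = 0:
  f'(x) = -(5*x^2 - 14*x - 35)/(x^2 + 7)^2; the denominator is positive wherever f is defined, so f'(x) = 0 ⇔ -5*x^2 + 14*x + 35 = 0.
  5*x^2 - 14*x - 35 = 0 has no rational roots; quadratic formula: x = (14 ± √896)/10.
  ⇒ x = 7/5 - 4*sqrt(14)/5 ≈ -1.5933, 7/5 + 4*sqrt(14)/5 ≈ 4.3933

f''(x) = 2*(5*x^3 - 21*x^2 - 105*x + 49)/(x^6 + 21*x^4 + 147*x^2 + 343)
Second-derivative test at each critical point:
  f''(-1.5933) = 0.3290 > 0 → local minimum
  f''(4.3933) = -0.0433 < 0 → local maximum

Critical points: x = 7/5 - 4*sqrt(14)/5 ≈ -1.5933 (local minimum); x = 7/5 + 4*sqrt(14)/5 ≈ 4.3933 (local maximum)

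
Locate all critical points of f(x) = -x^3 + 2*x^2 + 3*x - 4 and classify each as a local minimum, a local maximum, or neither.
f'(x) = -3*x^2 + 4*x + 3

Solve f'(x) = 0:
  3*x^2 - 4*x - 3 = 0 has no rational roots; quadratic formula: x = (4 ± √52)/6.
  ⇒ x = 2/3 - sqrt(13)/3 ≈ -0.5352, 2/3 + sqrt(13)/3 ≈ 1.8685

f''(x) = 4 - 6*x
Second-derivative test at each critical point:
  f''(-0.5352) = 7.2111 > 0 → local minimum
  f''(1.8685) = -7.2111 < 0 → local maximum

Critical points: x = 2/3 - sqrt(13)/3 ≈ -0.5352 (local minimum); x = 2/3 + sqrt(13)/3 ≈ 1.8685 (local maximum)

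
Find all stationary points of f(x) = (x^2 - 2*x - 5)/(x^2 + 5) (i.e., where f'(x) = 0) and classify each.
f'(x) = 2*(x^2 + 10*x - 5)/(x^4 + 10*x^2 + 25)

Solve f'(x) = 0:
  f'(x) = 2*(x^2 + 10*x - 5)/(x^2 + 5)^2; the denominator is positive wherever f is defined, so f'(x) = 0 ⇔ 2*x^2 + 20*x - 10 = 0.
  Factor: 2*x^2 + 20*x - 10 = 2*(x^2 + 10*x - 5); x^2 + 10*x - 5 = 0 has no rational roots; quadratic formula: x = (-10 ± √120)/2.
  ⇒ x = -sqrt(30) - 5 ≈ -10.4772, -5 + sqrt(30) ≈ 0.4772

f''(x) = 4*(-x^3 - 15*x^2 + 15*x + 25)/(x^6 + 15*x^4 + 75*x^2 + 125)
Second-derivative test at each critical point:
  f''(-10.4772) = -0.0017 < 0 → local maximum
  f''(0.4772) = 0.8017 > 0 → local minimum

Critical points: x = -sqrt(30) - 5 ≈ -10.4772 (local maximum); x = -5 + sqrt(30) ≈ 0.4772 (local minimum)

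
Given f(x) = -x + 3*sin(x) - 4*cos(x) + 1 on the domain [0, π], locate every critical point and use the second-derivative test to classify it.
f'(x) = 4*sin(x) + 3*cos(x) - 1

Solve f'(x) = 0 on [0, π]:
  f'(x) = 0 ⇔ 4*sin(x) + 3*cos(x) = 1. Write the left side as R·cos(x + φ) with R = √(3² + (-4)²) = 5, cos φ = 3/5, sin φ = -4/5; then cos(x + φ) = 1/5. Solve for x and keep the solutions lying in [0, π].
  ⇒ x = atan((4 + 6*sqrt(6))/(3 - 8*sqrt(6))) + pi ≈ 2.2967

f''(x) = -3*sin(x) + 4*cos(x)
Second-derivative test at each critical point:
  f''(2.2967) = -4.8990 < 0 → local maximum

Critical points: x = atan((4 + 6*sqrt(6))/(3 - 8*sqrt(6))) + pi ≈ 2.2967 (local maximum)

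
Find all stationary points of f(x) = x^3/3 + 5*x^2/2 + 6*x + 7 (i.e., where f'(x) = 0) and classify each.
f'(x) = x^2 + 5*x + 6

Solve f'(x) = 0:
  Factor: x^2 + 5*x + 6 = (x + 2)*(x + 3) = 0.
  ⇒ x = -3, -2

f''(x) = 2*x + 5
Second-derivative test at each critical point:
  f''(-3) = -1 < 0 → local maximum
  f''(-2) = 1 > 0 → local minimum

Critical points: x = -3 (local maximum); x = -2 (local minimum)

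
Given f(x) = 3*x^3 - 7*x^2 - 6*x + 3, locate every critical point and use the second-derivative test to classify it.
f'(x) = 9*x^2 - 14*x - 6

Solve f'(x) = 0:
  9*x^2 - 14*x - 6 = 0 has no rational roots; quadratic formula: x = (14 ± √412)/18.
  ⇒ x = 7/9 - sqrt(103)/9 ≈ -0.3499, 7/9 + sqrt(103)/9 ≈ 1.9054

f''(x) = 18*x - 14
Second-derivative test at each critical point:
  f''(-0.3499) = -20.2978 < 0 → local maximum
  f''(1.9054) = 20.2978 > 0 → local minimum

Critical points: x = 7/9 - sqrt(103)/9 ≈ -0.3499 (local maximum); x = 7/9 + sqrt(103)/9 ≈ 1.9054 (local minimum)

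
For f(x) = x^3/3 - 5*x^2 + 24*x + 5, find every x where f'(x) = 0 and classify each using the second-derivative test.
f'(x) = x^2 - 10*x + 24

Solve f'(x) = 0:
  Factor: x^2 - 10*x + 24 = (x - 6)*(x - 4) = 0.
  ⇒ x = 4, 6

f''(x) = 2*x - 10
Second-derivative test at each critical point:
  f''(4) = -2 < 0 → local maximum
  f''(6) = 2 > 0 → local minimum

Critical points: x = 4 (local maximum); x = 6 (local minimum)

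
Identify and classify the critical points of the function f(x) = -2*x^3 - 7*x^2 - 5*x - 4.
f'(x) = -6*x^2 - 14*x - 5

Solve f'(x) = 0:
  6*x^2 + 14*x + 5 = 0 has no rational roots; quadratic formula: x = (-14 ± √76)/12.
  ⇒ x = -7/6 - sqrt(19)/6 ≈ -1.8931, -7/6 + sqrt(19)/6 ≈ -0.4402

f''(x) = -12*x - 14
Second-derivative test at each critical point:
  f''(-1.8931) = 8.7178 > 0 → local minimum
  f''(-0.4402) = -8.7178 < 0 → local maximum

Critical points: x = -7/6 - sqrt(19)/6 ≈ -1.8931 (local minimum); x = -7/6 + sqrt(19)/6 ≈ -0.4402 (local maximum)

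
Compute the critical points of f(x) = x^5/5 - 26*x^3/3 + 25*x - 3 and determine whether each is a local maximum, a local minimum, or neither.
f'(x) = x^4 - 26*x^2 + 25

Solve f'(x) = 0:
  Factor: x^4 - 26*x^2 + 25 = (x - 5)*(x - 1)*(x + 1)*(x + 5) = 0.
  ⇒ x = -5, -1, 1, 5

f''(x) = 4*x*(x^2 - 13)
Second-derivative test at each critical point:
  f''(-5) = -240 < 0 → local maximum
  f''(-1) = 48 > 0 → local minimum
  f''(1) = -48 < 0 → local maximum
  f''(5) = 240 > 0 → local minimum

Critical points: x = -5 (local maximum); x = -1 (local minimum); x = 1 (local maximum); x = 5 (local minimum)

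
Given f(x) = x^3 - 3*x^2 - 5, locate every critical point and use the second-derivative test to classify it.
f'(x) = 3*x*(x - 2)

Solve f'(x) = 0:
  Factor: 3*x^2 - 6*x = 3*x*(x - 2) = 0.
  ⇒ x = 0, 2

f''(x) = 6*x - 6
Second-derivative test at each critical point:
  f''(0) = -6 < 0 → local maximum
  f''(2) = 6 > 0 → local minimum

Critical points: x = 0 (local maximum); x = 2 (local minimum)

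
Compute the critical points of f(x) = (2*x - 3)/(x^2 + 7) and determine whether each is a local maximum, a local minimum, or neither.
f'(x) = 2*(-x^2 + 3*x + 7)/(x^4 + 14*x^2 + 49)

Solve f'(x) = 0:
  f'(x) = -2*(x^2 - 3*x - 7)/(x^2 + 7)^2; the denominator is positive wherever f is defined, so f'(x) = 0 ⇔ -2*x^2 + 6*x + 14 = 0.
  Factor: -2*x^2 + 6*x + 14 = -2*(x^2 - 3*x - 7); x^2 - 3*x - 7 = 0 has no rational roots; quadratic formula: x = (3 ± √37)/2.
  ⇒ x = 3/2 - sqrt(37)/2 ≈ -1.5414, 3/2 + sqrt(37)/2 ≈ 4.5414

f''(x) = 2*(4*x^2*(2*x - 3) + 3*(1 - 2*x)*(x^2 + 7))/(x^2 + 7)^3
Second-derivative test at each critical point:
  f''(-1.5414) = 0.1384 > 0 → local minimum
  f''(4.5414) = -0.0159 < 0 → local maximum

Critical points: x = 3/2 - sqrt(37)/2 ≈ -1.5414 (local minimum); x = 3/2 + sqrt(37)/2 ≈ 4.5414 (local maximum)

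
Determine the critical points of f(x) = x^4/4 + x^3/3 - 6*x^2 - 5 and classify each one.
f'(x) = x*(x^2 + x - 12)

Solve f'(x) = 0:
  Factor: x^3 + x^2 - 12*x = x*(x - 3)*(x + 4) = 0.
  ⇒ x = -4, 0, 3

f''(x) = 3*x^2 + 2*x - 12
Second-derivative test at each critical point:
  f''(-4) = 28 > 0 → local minimum
  f''(0) = -12 < 0 → local maximum
  f''(3) = 21 > 0 → local minimum

Critical points: x = -4 (local minimum); x = 0 (local maximum); x = 3 (local minimum)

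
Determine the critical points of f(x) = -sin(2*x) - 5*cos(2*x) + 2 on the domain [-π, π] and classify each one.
f'(x) = 10*sin(2*x) - 2*cos(2*x)

Solve f'(x) = 0 on [-π, π]:
  f'(x) = 0 ⇔ -cos(2*x) = -5*sin(2*x) ⇔ tan(2*x) = 1/5, i.e. 2*x = arctan(1/5) + nπ; keep the solutions lying in [-π, π].
  ⇒ x = -pi + atan(1/5)/2 ≈ -3.0429, -pi/2 + atan(1/5)/2 ≈ -1.4721, atan(1/5)/2 ≈ 0.0987, atan(1/5)/2 + pi/2 ≈ 1.6695

f''(x) = 4*sin(2*x) + 20*cos(2*x)
Second-derivative test at each critical point:
  f''(-3.0429) = 20.3961 > 0 → local minimum
  f''(-1.4721) = -20.3961 < 0 → local maximum
  f''(0.0987) = 20.3961 > 0 → local minimum
  f''(1.6695) = -20.3961 < 0 → local maximum

Critical points: x = -pi + atan(1/5)/2 ≈ -3.0429 (local minimum); x = -pi/2 + atan(1/5)/2 ≈ -1.4721 (local maximum); x = atan(1/5)/2 ≈ 0.0987 (local minimum); x = atan(1/5)/2 + pi/2 ≈ 1.6695 (local maximum)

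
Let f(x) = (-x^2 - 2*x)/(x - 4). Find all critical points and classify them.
f'(x) = (-x^2 + 8*x + 8)/(x^2 - 8*x + 16)

Solve f'(x) = 0:
  f'(x) = -(x^2 - 8*x - 8)/(x - 4)^2; the denominator is positive wherever f is defined, so f'(x) = 0 ⇔ -x^2 + 8*x + 8 = 0.
  x^2 - 8*x - 8 = 0 has no rational roots; quadratic formula: x = (8 ± √96)/2.
  ⇒ x = 4 - 2*sqrt(6) ≈ -0.8990, 4 + 2*sqrt(6) ≈ 8.8990

f''(x) = -48/(x^3 - 12*x^2 + 48*x - 64)
Second-derivative test at each critical point:
  f''(-0.8990) = 0.4082 > 0 → local minimum
  f''(8.8990) = -0.4082 < 0 → local maximum

Critical points: x = 4 - 2*sqrt(6) ≈ -0.8990 (local minimum); x = 4 + 2*sqrt(6) ≈ 8.8990 (local maximum)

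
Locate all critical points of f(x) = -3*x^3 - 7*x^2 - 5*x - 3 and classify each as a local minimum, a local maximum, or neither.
f'(x) = -9*x^2 - 14*x - 5

Solve f'(x) = 0:
  Factor: -9*x^2 - 14*x - 5 = -(x + 1)*(9*x + 5) = 0.
  ⇒ x = -1, -5/9

f''(x) = -18*x - 14
Second-derivative test at each critical point:
  f''(-1) = 4 > 0 → local minimum
  f''(-5/9) = -4 < 0 → local maximum

Critical points: x = -1 (local minimum); x = -5/9 (local maximum)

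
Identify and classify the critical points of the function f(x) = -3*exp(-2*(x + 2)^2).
f'(x) = 12*(x + 2)*exp(-2*(x + 2)^2)

Solve f'(x) = 0:
  f'(x) = (12*x + 24)·exp(-2*(x + 2)^2) and exp(-2*(x + 2)^2) > 0 for every x, so f'(x) = 0 ⇔ 12*x + 24 = 0.
  Factor: 12*x + 24 = 12*(x + 2) = 0.
  ⇒ x = -2

f''(x) = 12*(1 - 4*(x + 2)^2)*exp(-2*(x + 2)^2)
Second-derivative test at each critical point:
  f''(-2) = 12 > 0 → local minimum

Critical points: x = -2 (local minimum)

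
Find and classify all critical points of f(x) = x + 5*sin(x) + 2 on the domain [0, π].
f'(x) = 5*cos(x) + 1

Solve f'(x) = 0 on [0, π]:
  f'(x) = 0 ⇔ cos(x) = -1/5, i.e. x = ±arccos(-1/5) + 2nπ; keep the solutions lying in [0, π].
  ⇒ x = acos(-1/5) ≈ 1.7722

f''(x) = -5*sin(x)
Second-derivative test at each critical point:
  f''(1.7722) = -4.8990 < 0 → local maximum

Critical points: x = acos(-1/5) ≈ 1.7722 (local maximum)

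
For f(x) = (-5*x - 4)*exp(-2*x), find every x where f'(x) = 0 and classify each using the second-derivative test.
f'(x) = (10*x + 3)*exp(-2*x)

Solve f'(x) = 0:
  f'(x) = (10*x + 3)·exp(-2*x) and exp(-2*x) > 0 for every x, so f'(x) = 0 ⇔ 10*x + 3 = 0.
  10*x + 3 = 0.
  ⇒ x = -3/10

f''(x) = 4*(1 - 5*x)*exp(-2*x)
Second-derivative test at each critical point:
  f''(-3/10) = 18.2212 > 0 → local minimum

Critical points: x = -3/10 (local minimum)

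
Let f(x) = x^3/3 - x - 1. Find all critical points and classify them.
f'(x) = x^2 - 1

Solve f'(x) = 0:
  Factor: x^2 - 1 = (x - 1)*(x + 1) = 0.
  ⇒ x = -1, 1

f''(x) = 2*x
Second-derivative test at each critical point:
  f''(-1) = -2 < 0 → local maximum
  f''(1) = 2 > 0 → local minimum

Critical points: x = -1 (local maximum); x = 1 (local minimum)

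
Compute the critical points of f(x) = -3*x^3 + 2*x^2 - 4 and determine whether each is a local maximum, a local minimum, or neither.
f'(x) = x*(4 - 9*x)

Solve f'(x) = 0:
  Factor: -9*x^2 + 4*x = -x*(9*x - 4) = 0.
  ⇒ x = 0, 4/9

f''(x) = 4 - 18*x
Second-derivative test at each critical point:
  f''(0) = 4 > 0 → local minimum
  f''(4/9) = -4 < 0 → local maximum

Critical points: x = 0 (local minimum); x = 4/9 (local maximum)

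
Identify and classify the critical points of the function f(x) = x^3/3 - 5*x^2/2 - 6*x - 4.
f'(x) = x^2 - 5*x - 6

Solve f'(x) = 0:
  Factor: x^2 - 5*x - 6 = (x - 6)*(x + 1) = 0.
  ⇒ x = -1, 6

f''(x) = 2*x - 5
Second-derivative test at each critical point:
  f''(-1) = -7 < 0 → local maximum
  f''(6) = 7 > 0 → local minimum

Critical points: x = -1 (local maximum); x = 6 (local minimum)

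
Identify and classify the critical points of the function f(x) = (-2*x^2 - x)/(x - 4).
f'(x) = 2*(-x^2 + 8*x + 2)/(x^2 - 8*x + 16)

Solve f'(x) = 0:
  f'(x) = -2*(x^2 - 8*x - 2)/(x - 4)^2; the denominator is positive wherever f is defined, so f'(x) = 0 ⇔ -2*x^2 + 16*x + 4 = 0.
  Factor: -2*x^2 + 16*x + 4 = -2*(x^2 - 8*x - 2); x^2 - 8*x - 2 = 0 has no rational roots; quadratic formula: x = (8 ± √72)/2.
  ⇒ x = 4 - 3*sqrt(2) ≈ -0.2426, 4 + 3*sqrt(2) ≈ 8.2426

f''(x) = -72/(x^3 - 12*x^2 + 48*x - 64)
Second-derivative test at each critical point:
  f''(-0.2426) = 0.9428 > 0 → local minimum
  f''(8.2426) = -0.9428 < 0 → local maximum

Critical points: x = 4 - 3*sqrt(2) ≈ -0.2426 (local minimum); x = 4 + 3*sqrt(2) ≈ 8.2426 (local maximum)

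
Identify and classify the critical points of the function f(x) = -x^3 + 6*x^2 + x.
f'(x) = -3*x^2 + 12*x + 1

Solve f'(x) = 0:
  3*x^2 - 12*x - 1 = 0 has no rational roots; quadratic formula: x = (12 ± √156)/6.
  ⇒ x = 2 - sqrt(39)/3 ≈ -0.0817, 2 + sqrt(39)/3 ≈ 4.0817

f''(x) = 12 - 6*x
Second-derivative test at each critical point:
  f''(-0.0817) = 12.4900 > 0 → local minimum
  f''(4.0817) = -12.4900 < 0 → local maximum

Critical points: x = 2 - sqrt(39)/3 ≈ -0.0817 (local minimum); x = 2 + sqrt(39)/3 ≈ 4.0817 (local maximum)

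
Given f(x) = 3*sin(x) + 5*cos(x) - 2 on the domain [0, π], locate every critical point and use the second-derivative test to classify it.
f'(x) = -5*sin(x) + 3*cos(x)

Solve f'(x) = 0 on [0, π]:
  f'(x) = 0 ⇔ 3*cos(x) = 5*sin(x) ⇔ tan(x) = 3/5, i.e. x = arctan(3/5) + nπ; keep the solutions lying in [0, π].
  ⇒ x = atan(3/5) ≈ 0.5404

f''(x) = -3*sin(x) - 5*cos(x)
Second-derivative test at each critical point:
  f''(0.5404) = -5.8310 < 0 → local maximum

Critical points: x = atan(3/5) ≈ 0.5404 (local maximum)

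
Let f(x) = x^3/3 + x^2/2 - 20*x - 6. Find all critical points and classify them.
f'(x) = x^2 + x - 20

Solve f'(x) = 0:
  Factor: x^2 + x - 20 = (x - 4)*(x + 5) = 0.
  ⇒ x = -5, 4

f''(x) = 2*x + 1
Second-derivative test at each critical point:
  f''(-5) = -9 < 0 → local maximum
  f''(4) = 9 > 0 → local minimum

Critical points: x = -5 (local maximum); x = 4 (local minimum)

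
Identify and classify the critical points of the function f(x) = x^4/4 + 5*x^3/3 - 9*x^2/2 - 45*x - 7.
f'(x) = x^3 + 5*x^2 - 9*x - 45

Solve f'(x) = 0:
  Factor: x^3 + 5*x^2 - 9*x - 45 = (x - 3)*(x + 3)*(x + 5) = 0.
  ⇒ x = -5, -3, 3

f''(x) = 3*x^2 + 10*x - 9
Second-derivative test at each critical point:
  f''(-5) = 16 > 0 → local minimum
  f''(-3) = -12 < 0 → local maximum
  f''(3) = 48 > 0 → local minimum

Critical points: x = -5 (local minimum); x = -3 (local maximum); x = 3 (local minimum)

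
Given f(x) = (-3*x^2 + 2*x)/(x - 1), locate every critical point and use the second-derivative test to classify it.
f'(x) = (-3*x^2 + 6*x - 2)/(x^2 - 2*x + 1)

Solve f'(x) = 0:
  f'(x) = -(3*x^2 - 6*x + 2)/(x - 1)^2; the denominator is positive wherever f is defined, so f'(x) = 0 ⇔ -3*x^2 + 6*x - 2 = 0.
  3*x^2 - 6*x + 2 = 0 has no rational roots; quadratic formula: x = (6 ± √12)/6.
  ⇒ x = 1 - sqrt(3)/3 ≈ 0.4226, sqrt(3)/3 + 1 ≈ 1.5774

f''(x) = -2/(x^3 - 3*x^2 + 3*x - 1)
Second-derivative test at each critical point:
  f''(0.4226) = 10.3923 > 0 → local minimum
  f''(1.5774) = -10.3923 < 0 → local maximum

Critical points: x = 1 - sqrt(3)/3 ≈ 0.4226 (local minimum); x = sqrt(3)/3 + 1 ≈ 1.5774 (local maximum)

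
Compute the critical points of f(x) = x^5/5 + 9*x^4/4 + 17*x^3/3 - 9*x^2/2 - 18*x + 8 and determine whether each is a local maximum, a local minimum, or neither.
f'(x) = x^4 + 9*x^3 + 17*x^2 - 9*x - 18

Solve f'(x) = 0:
  Factor: x^4 + 9*x^3 + 17*x^2 - 9*x - 18 = (x - 1)*(x + 1)*(x + 3)*(x + 6) = 0.
  ⇒ x = -6, -3, -1, 1

f''(x) = 4*x^3 + 27*x^2 + 34*x - 9
Second-derivative test at each critical point:
  f''(-6) = -105 < 0 → local maximum
  f''(-3) = 24 > 0 → local minimum
  f''(-1) = -20 < 0 → local maximum
  f''(1) = 56 > 0 → local minimum

Critical points: x = -6 (local maximum); x = -3 (local minimum); x = -1 (local maximum); x = 1 (local minimum)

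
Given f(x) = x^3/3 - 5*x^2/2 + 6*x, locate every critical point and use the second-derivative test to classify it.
f'(x) = x^2 - 5*x + 6

Solve f'(x) = 0:
  Factor: x^2 - 5*x + 6 = (x - 3)*(x - 2) = 0.
  ⇒ x = 2, 3

f''(x) = 2*x - 5
Second-derivative test at each critical point:
  f''(2) = -1 < 0 → local maximum
  f''(3) = 1 > 0 → local minimum

Critical points: x = 2 (local maximum); x = 3 (local minimum)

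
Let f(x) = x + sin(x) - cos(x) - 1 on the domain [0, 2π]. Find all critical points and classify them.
f'(x) = sin(x) + cos(x) + 1

Solve f'(x) = 0 on [0, 2π]:
  f'(x) = 0 ⇔ sin(x) + cos(x) = -1. Write the left side as R·cos(x + φ) with R = √(1² + (-1)²) = sqrt(2), cos φ = sqrt(2)/2, sin φ = -sqrt(2)/2; then cos(x + φ) = -sqrt(2)/2. Solve for x and keep the solutions lying in [0, 2π].
  ⇒ x = pi ≈ 3.1416, 3*pi/2 ≈ 4.7124

f''(x) = -sin(x) + cos(x)
Second-derivative test at each critical point:
  f''(3.1416) = -1 < 0 → local maximum
  f''(4.7124) = 1 > 0 → local minimum

Critical points: x = pi ≈ 3.1416 (local maximum); x = 3*pi/2 ≈ 4.7124 (local minimum)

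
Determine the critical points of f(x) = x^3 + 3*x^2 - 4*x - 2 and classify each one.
f'(x) = 3*x^2 + 6*x - 4

Solve f'(x) = 0:
  3*x^2 + 6*x - 4 = 0 has no rational roots; quadratic formula: x = (-6 ± √84)/6.
  ⇒ x = -sqrt(21)/3 - 1 ≈ -2.5275, -1 + sqrt(21)/3 ≈ 0.5275

f''(x) = 6*x + 6
Second-derivative test at each critical point:
  f''(-2.5275) = -9.1652 < 0 → local maximum
  f''(0.5275) = 9.1652 > 0 → local minimum

Critical points: x = -sqrt(21)/3 - 1 ≈ -2.5275 (local maximum); x = -1 + sqrt(21)/3 ≈ 0.5275 (local minimum)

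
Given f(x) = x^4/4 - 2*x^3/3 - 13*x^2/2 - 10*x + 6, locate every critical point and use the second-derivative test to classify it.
f'(x) = x^3 - 2*x^2 - 13*x - 10

Solve f'(x) = 0:
  Factor: x^3 - 2*x^2 - 13*x - 10 = (x - 5)*(x + 1)*(x + 2) = 0.
  ⇒ x = -2, -1, 5

f''(x) = 3*x^2 - 4*x - 13
Second-derivative test at each critical point:
  f''(-2) = 7 > 0 → local minimum
  f''(-1) = -6 < 0 → local maximum
  f''(5) = 42 > 0 → local minimum

Critical points: x = -2 (local minimum); x = -1 (local maximum); x = 5 (local minimum)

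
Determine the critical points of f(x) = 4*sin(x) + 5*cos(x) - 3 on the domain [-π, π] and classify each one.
f'(x) = -5*sin(x) + 4*cos(x)

Solve f'(x) = 0 on [-π, π]:
  f'(x) = 0 ⇔ 4*cos(x) = 5*sin(x) ⇔ tan(x) = 4/5, i.e. x = arctan(4/5) + nπ; keep the solutions lying in [-π, π].
  ⇒ x = -pi + atan(4/5) ≈ -2.4669, atan(4/5) ≈ 0.6747

f''(x) = -4*sin(x) - 5*cos(x)
Second-derivative test at each critical point:
  f''(-2.4669) = 6.4031 > 0 → local minimum
  f''(0.6747) = -6.4031 < 0 → local maximum

Critical points: x = -pi + atan(4/5) ≈ -2.4669 (local minimum); x = atan(4/5) ≈ 0.6747 (local maximum)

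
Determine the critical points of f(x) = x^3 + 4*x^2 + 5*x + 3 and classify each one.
f'(x) = 3*x^2 + 8*x + 5

Solve f'(x) = 0:
  Factor: 3*x^2 + 8*x + 5 = (x + 1)*(3*x + 5) = 0.
  ⇒ x = -5/3, -1

f''(x) = 6*x + 8
Second-derivative test at each critical point:
  f''(-5/3) = -2 < 0 → local maximum
  f''(-1) = 2 > 0 → local minimum

Critical points: x = -5/3 (local maximum); x = -1 (local minimum)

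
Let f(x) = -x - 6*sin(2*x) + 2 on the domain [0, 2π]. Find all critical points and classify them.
f'(x) = 24*sin(x)^2 - 13

Solve f'(x) = 0 on [0, 2π]:
  f'(x) = 0 ⇔ cos(2*x) = -1/12, i.e. 2*x = ±arccos(-1/12) + 2nπ; keep the solutions lying in [0, 2π].
  ⇒ x = acos(-1/12)/2 ≈ 0.8271, pi - acos(-1/12)/2 ≈ 2.3145, acos(-1/12)/2 + pi ≈ 3.9687, -acos(-1/12)/2 + 2*pi ≈ 5.4561

f''(x) = 24*sin(2*x)
Second-derivative test at each critical point:
  f''(0.8271) = 23.9165 > 0 → local minimum
  f''(2.3145) = -23.9165 < 0 → local maximum
  f''(3.9687) = 23.9165 > 0 → local minimum
  f''(5.4561) = -23.9165 < 0 → local maximum

Critical points: x = acos(-1/12)/2 ≈ 0.8271 (local minimum); x = pi - acos(-1/12)/2 ≈ 2.3145 (local maximum); x = acos(-1/12)/2 + pi ≈ 3.9687 (local minimum); x = -acos(-1/12)/2 + 2*pi ≈ 5.4561 (local maximum)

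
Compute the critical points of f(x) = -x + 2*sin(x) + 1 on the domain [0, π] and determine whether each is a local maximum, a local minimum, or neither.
f'(x) = 2*cos(x) - 1

Solve f'(x) = 0 on [0, π]:
  f'(x) = 0 ⇔ cos(x) = 1/2, i.e. x = ±arccos(1/2) + 2nπ; keep the solutions lying in [0, π].
  ⇒ x = pi/3 ≈ 1.0472

f''(x) = -2*sin(x)
Second-derivative test at each critical point:
  f''(1.0472) = -1.7321 < 0 → local maximum

Critical points: x = pi/3 ≈ 1.0472 (local maximum)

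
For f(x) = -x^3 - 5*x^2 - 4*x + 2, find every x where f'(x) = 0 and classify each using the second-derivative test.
f'(x) = -3*x^2 - 10*x - 4

Solve f'(x) = 0:
  3*x^2 + 10*x + 4 = 0 has no rational roots; quadratic formula: x = (-10 ± √52)/6.
  ⇒ x = -5/3 - sqrt(13)/3 ≈ -2.8685, -5/3 + sqrt(13)/3 ≈ -0.4648

f''(x) = -6*x - 10
Second-derivative test at each critical point:
  f''(-2.8685) = 7.2111 > 0 → local minimum
  f''(-0.4648) = -7.2111 < 0 → local maximum

Critical points: x = -5/3 - sqrt(13)/3 ≈ -2.8685 (local minimum); x = -5/3 + sqrt(13)/3 ≈ -0.4648 (local maximum)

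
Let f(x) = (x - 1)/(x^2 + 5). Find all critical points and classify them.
f'(x) = (x^2 - 2*x*(x - 1) + 5)/(x^2 + 5)^2

Solve f'(x) = 0:
  f'(x) = -(x^2 - 2*x - 5)/(x^2 + 5)^2; the denominator is positive wherever f is defined, so f'(x) = 0 ⇔ -x^2 + 2*x + 5 = 0.
  x^2 - 2*x - 5 = 0 has no rational roots; quadratic formula: x = (2 ± √24)/2.
  ⇒ x = 1 - sqrt(6) ≈ -1.4495, 1 + sqrt(6) ≈ 3.4495

f''(x) = 2*(4*x^2*(x - 1) + (1 - 3*x)*(x^2 + 5))/(x^2 + 5)^3
Second-derivative test at each critical point:
  f''(-1.4495) = 0.0972 > 0 → local minimum
  f''(3.4495) = -0.0172 < 0 → local maximum

Critical points: x = 1 - sqrt(6) ≈ -1.4495 (local minimum); x = 1 + sqrt(6) ≈ 3.4495 (local maximum)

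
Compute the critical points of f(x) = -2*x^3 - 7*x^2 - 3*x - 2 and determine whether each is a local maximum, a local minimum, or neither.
f'(x) = -6*x^2 - 14*x - 3

Solve f'(x) = 0:
  6*x^2 + 14*x + 3 = 0 has no rational roots; quadratic formula: x = (-14 ± √124)/12.
  ⇒ x = -7/6 - sqrt(31)/6 ≈ -2.0946, -7/6 + sqrt(31)/6 ≈ -0.2387

f''(x) = -12*x - 14
Second-derivative test at each critical point:
  f''(-2.0946) = 11.1355 > 0 → local minimum
  f''(-0.2387) = -11.1355 < 0 → local maximum

Critical points: x = -7/6 - sqrt(31)/6 ≈ -2.0946 (local minimum); x = -7/6 + sqrt(31)/6 ≈ -0.2387 (local maximum)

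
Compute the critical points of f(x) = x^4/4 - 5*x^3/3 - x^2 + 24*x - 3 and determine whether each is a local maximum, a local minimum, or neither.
f'(x) = x^3 - 5*x^2 - 2*x + 24

Solve f'(x) = 0:
  Factor: x^3 - 5*x^2 - 2*x + 24 = (x - 4)*(x - 3)*(x + 2) = 0.
  ⇒ x = -2, 3, 4

f''(x) = 3*x^2 - 10*x - 2
Second-derivative test at each critical point:
  f''(-2) = 30 > 0 → local minimum
  f''(3) = -5 < 0 → local maximum
  f''(4) = 6 > 0 → local minimum

Critical points: x = -2 (local minimum); x = 3 (local maximum); x = 4 (local minimum)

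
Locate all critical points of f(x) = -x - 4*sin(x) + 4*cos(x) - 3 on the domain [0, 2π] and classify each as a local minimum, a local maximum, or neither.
f'(x) = -4*sqrt(2)*sin(x + pi/4) - 1

Solve f'(x) = 0 on [0, 2π]:
  f'(x) = 0 ⇔ -4*sin(x) - 4*cos(x) = 1. Write the left side as R·cos(x + φ) with R = √((-4)² + 4²) = 4*sqrt(2), cos φ = -sqrt(2)/2, sin φ = sqrt(2)/2; then cos(x + φ) = sqrt(2)/8. Solve for x and keep the solutions lying in [0, 2π].
  ⇒ x = atan((-1 + sqrt(31))/(-sqrt(31) - 1)) + pi ≈ 2.5339, atan((-sqrt(31) - 1)/(-1 + sqrt(31))) + 2*pi ≈ 5.3201

f''(x) = -4*sqrt(2)*cos(x + pi/4)
Second-derivative test at each critical point:
  f''(2.5339) = 5.5678 > 0 → local minimum
  f''(5.3201) = -5.5678 < 0 → local maximum

Critical points: x = atan((-1 + sqrt(31))/(-sqrt(31) - 1)) + pi ≈ 2.5339 (local minimum); x = atan((-sqrt(31) - 1)/(-1 + sqrt(31))) + 2*pi ≈ 5.3201 (local maximum)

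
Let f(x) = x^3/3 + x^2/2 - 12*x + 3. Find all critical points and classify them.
f'(x) = x^2 + x - 12

Solve f'(x) = 0:
  Factor: x^2 + x - 12 = (x - 3)*(x + 4) = 0.
  ⇒ x = -4, 3

f''(x) = 2*x + 1
Second-derivative test at each critical point:
  f''(-4) = -7 < 0 → local maximum
  f''(3) = 7 > 0 → local minimum

Critical points: x = -4 (local maximum); x = 3 (local minimum)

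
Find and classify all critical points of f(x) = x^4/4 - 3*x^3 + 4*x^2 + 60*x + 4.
f'(x) = x^3 - 9*x^2 + 8*x + 60

Solve f'(x) = 0:
  Factor: x^3 - 9*x^2 + 8*x + 60 = (x - 6)*(x - 5)*(x + 2) = 0.
  ⇒ x = -2, 5, 6

f''(x) = 3*x^2 - 18*x + 8
Second-derivative test at each critical point:
  f''(-2) = 56 > 0 → local minimum
  f''(5) = -7 < 0 → local maximum
  f''(6) = 8 > 0 → local minimum

Critical points: x = -2 (local minimum); x = 5 (local maximum); x = 6 (local minimum)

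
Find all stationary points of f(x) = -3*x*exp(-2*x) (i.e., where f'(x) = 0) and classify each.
f'(x) = 3*(2*x - 1)*exp(-2*x)

Solve f'(x) = 0:
  f'(x) = (6*x - 3)·exp(-2*x) and exp(-2*x) > 0 for every x, so f'(x) = 0 ⇔ 6*x - 3 = 0.
  Factor: 6*x - 3 = 3*(2*x - 1) = 0.
  ⇒ x = 1/2

f''(x) = 12*(1 - x)*exp(-2*x)
Second-derivative test at each critical point:
  f''(1/2) = 2.2073 > 0 → local minimum

Critical points: x = 1/2 (local minimum)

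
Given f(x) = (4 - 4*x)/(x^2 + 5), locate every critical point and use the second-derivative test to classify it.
f'(x) = 4*(-x^2 + 2*x*(x - 1) - 5)/(x^2 + 5)^2

Solve f'(x) = 0:
  f'(x) = 4*(x^2 - 2*x - 5)/(x^2 + 5)^2; the denominator is positive wherever f is defined, so f'(x) = 0 ⇔ 4*x^2 - 8*x - 20 = 0.
  Factor: 4*x^2 - 8*x - 20 = 4*(x^2 - 2*x - 5); x^2 - 2*x - 5 = 0 has no rational roots; quadratic formula: x = (2 ± √24)/2.
  ⇒ x = 1 - sqrt(6) ≈ -1.4495, 1 + sqrt(6) ≈ 3.4495

f''(x) = 8*(4*x^2*(1 - x) + (3*x - 1)*(x^2 + 5))/(x^2 + 5)^3
Second-derivative test at each critical point:
  f''(-1.4495) = -0.3886 < 0 → local maximum
  f''(3.4495) = 0.0686 > 0 → local minimum

Critical points: x = 1 - sqrt(6) ≈ -1.4495 (local maximum); x = 1 + sqrt(6) ≈ 3.4495 (local minimum)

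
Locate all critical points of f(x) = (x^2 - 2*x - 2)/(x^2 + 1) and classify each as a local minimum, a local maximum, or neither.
f'(x) = 2*(x^2 + 3*x - 1)/(x^4 + 2*x^2 + 1)

Solve f'(x) = 0:
  f'(x) = 2*(x^2 + 3*x - 1)/(x^2 + 1)^2; the denominator is positive wherever f is defined, so f'(x) = 0 ⇔ 2*x^2 + 6*x - 2 = 0.
  Factor: 2*x^2 + 6*x - 2 = 2*(x^2 + 3*x - 1); x^2 + 3*x - 1 = 0 has no rational roots; quadratic formula: x = (-3 ± √13)/2.
  ⇒ x = -sqrt(13)/2 - 3/2 ≈ -3.3028, -3/2 + sqrt(13)/2 ≈ 0.3028

f''(x) = 2*(-2*x^3 - 9*x^2 + 6*x + 3)/(x^6 + 3*x^4 + 3*x^2 + 1)
Second-derivative test at each critical point:
  f''(-3.3028) = -0.0509 < 0 → local maximum
  f''(0.3028) = 6.0509 > 0 → local minimum

Critical points: x = -sqrt(13)/2 - 3/2 ≈ -3.3028 (local maximum); x = -3/2 + sqrt(13)/2 ≈ 0.3028 (local minimum)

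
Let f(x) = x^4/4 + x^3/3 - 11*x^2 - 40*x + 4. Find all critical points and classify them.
f'(x) = x^3 + x^2 - 22*x - 40

Solve f'(x) = 0:
  Factor: x^3 + x^2 - 22*x - 40 = (x - 5)*(x + 2)*(x + 4) = 0.
  ⇒ x = -4, -2, 5

f''(x) = 3*x^2 + 2*x - 22
Second-derivative test at each critical point:
  f''(-4) = 18 > 0 → local minimum
  f''(-2) = -14 < 0 → local maximum
  f''(5) = 63 > 0 → local minimum

Critical points: x = -4 (local minimum); x = -2 (local maximum); x = 5 (local minimum)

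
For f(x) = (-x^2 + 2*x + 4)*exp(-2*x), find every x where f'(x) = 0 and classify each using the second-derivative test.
f'(x) = 2*(x^2 - 3*x - 3)*exp(-2*x)

Solve f'(x) = 0:
  f'(x) = (2*x^2 - 6*x - 6)·exp(-2*x) and exp(-2*x) > 0 for every x, so f'(x) = 0 ⇔ 2*x^2 - 6*x - 6 = 0.
  Factor: 2*x^2 - 6*x - 6 = 2*(x^2 - 3*x - 3); x^2 - 3*x - 3 = 0 has no rational roots; quadratic formula: x = (3 ± √21)/2.
  ⇒ x = 3/2 - sqrt(21)/2 ≈ -0.7913, 3/2 + sqrt(21)/2 ≈ 3.7913

f''(x) = 2*(-2*x^2 + 8*x + 3)*exp(-2*x)
Second-derivative test at each critical point:
  f''(-0.7913) = -44.6112 < 0 → local maximum
  f''(3.7913) = 0.0047 > 0 → local minimum

Critical points: x = 3/2 - sqrt(21)/2 ≈ -0.7913 (local maximum); x = 3/2 + sqrt(21)/2 ≈ 3.7913 (local minimum)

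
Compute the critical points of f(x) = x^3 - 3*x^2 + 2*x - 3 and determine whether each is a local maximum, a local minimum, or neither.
f'(x) = 3*x^2 - 6*x + 2

Solve f'(x) = 0:
  3*x^2 - 6*x + 2 = 0 has no rational roots; quadratic formula: x = (6 ± √12)/6.
  ⇒ x = 1 - sqrt(3)/3 ≈ 0.4226, sqrt(3)/3 + 1 ≈ 1.5774

f''(x) = 6*x - 6
Second-derivative test at each critical point:
  f''(0.4226) = -3.4641 < 0 → local maximum
  f''(1.5774) = 3.4641 > 0 → local minimum

Critical points: x = 1 - sqrt(3)/3 ≈ 0.4226 (local maximum); x = sqrt(3)/3 + 1 ≈ 1.5774 (local minimum)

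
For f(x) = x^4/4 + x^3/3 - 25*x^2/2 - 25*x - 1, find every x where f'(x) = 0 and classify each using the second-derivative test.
f'(x) = x^3 + x^2 - 25*x - 25

Solve f'(x) = 0:
  Factor: x^3 + x^2 - 25*x - 25 = (x - 5)*(x + 1)*(x + 5) = 0.
  ⇒ x = -5, -1, 5

f''(x) = 3*x^2 + 2*x - 25
Second-derivative test at each critical point:
  f''(-5) = 40 > 0 → local minimum
  f''(-1) = -24 < 0 → local maximum
  f''(5) = 60 > 0 → local minimum

Critical points: x = -5 (local minimum); x = -1 (local maximum); x = 5 (local minimum)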